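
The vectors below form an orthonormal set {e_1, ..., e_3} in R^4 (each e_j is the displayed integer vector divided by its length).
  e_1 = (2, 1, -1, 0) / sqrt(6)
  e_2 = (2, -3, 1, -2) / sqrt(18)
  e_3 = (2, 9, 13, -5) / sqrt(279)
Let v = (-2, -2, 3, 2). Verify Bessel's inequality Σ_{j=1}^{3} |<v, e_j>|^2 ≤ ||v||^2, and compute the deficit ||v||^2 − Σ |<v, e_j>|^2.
Σ |<v, e_j>|^2 = 72*2**(43/134)*3**(21/67)*5**(11/67)*7**(147/268)/35; ||v||^2 = 21; deficit = 676/93

Write each e_j = u_j / sqrt(<u_j, u_j>) where u_j is the displayed integer vector. Then <v, e_j> = <v, u_j> / sqrt(<u_j, u_j>), so |<v, e_j>|^2 = <v, u_j>^2 / <u_j, u_j>.
Coefficients: <v, e_1> = -9/sqrt(6), <v, e_2> = 1/sqrt(18), <v, e_3> = 7/sqrt(279).
Square and sum: Σ |<v, e_j>|^2 = 72*2**(43/134)*3**(21/67)*5**(11/67)*7**(147/268)/35.
Compute ||v||^2 = v·v = 21.
Deficit = 21 − 72*2**(43/134)*3**(21/67)*5**(11/67)*7**(147/268)/35 = 676/93 ≥ 0, confirming Bessel's inequality. (The deficit equals ||v − Σ <v,e_j> e_j||^2, the squared distance from v to span{e_j}.)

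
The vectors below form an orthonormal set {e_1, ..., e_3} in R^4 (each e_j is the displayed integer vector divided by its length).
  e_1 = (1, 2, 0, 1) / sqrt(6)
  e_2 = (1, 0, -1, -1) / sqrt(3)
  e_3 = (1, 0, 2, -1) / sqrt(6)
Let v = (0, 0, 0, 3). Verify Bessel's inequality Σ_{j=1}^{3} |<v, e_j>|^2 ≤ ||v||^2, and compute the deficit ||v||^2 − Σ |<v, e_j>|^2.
Σ |<v, e_j>|^2 = 6; ||v||^2 = 9; deficit = 3

Write each e_j = u_j / sqrt(<u_j, u_j>) where u_j is the displayed integer vector. Then <v, e_j> = <v, u_j> / sqrt(<u_j, u_j>), so |<v, e_j>|^2 = <v, u_j>^2 / <u_j, u_j>.
Coefficients: <v, e_1> = 3/sqrt(6), <v, e_2> = -3/sqrt(3), <v, e_3> = -3/sqrt(6).
Square and sum: Σ |<v, e_j>|^2 = 6.
Compute ||v||^2 = v·v = 9.
Deficit = 9 − 6 = 3 ≥ 0, confirming Bessel's inequality. (The deficit equals ||v − Σ <v,e_j> e_j||^2, the squared distance from v to span{e_j}.)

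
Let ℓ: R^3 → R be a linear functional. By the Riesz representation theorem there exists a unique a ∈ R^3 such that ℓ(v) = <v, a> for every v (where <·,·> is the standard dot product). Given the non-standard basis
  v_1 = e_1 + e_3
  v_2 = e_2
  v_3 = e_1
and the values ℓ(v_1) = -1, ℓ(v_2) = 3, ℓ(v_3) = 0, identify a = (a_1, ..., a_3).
a = (0, 3, -1)

Write a = (a_1, ..., a_3) in the standard basis. For each basis vector v_i, ℓ(v_i) = <v_i, a> is a linear equation in the a_j's. Collect the n equations into a matrix system V a = ℓ, where row i of V is v_i (expressed in the standard basis). Since V is invertible (lower-triangular with 1s on the diagonal, up to permutation), solve by back-substitution:
  V =
[[1, 0, 1],
 [0, 1, 0],
 [1, 0, 0]]
  V a = (-1, 3, 0)
Solving gives a = (0, 3, -1).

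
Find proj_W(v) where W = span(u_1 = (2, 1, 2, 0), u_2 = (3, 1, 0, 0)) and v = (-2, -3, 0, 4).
proj_W(v) = (-110/41, -39/41, -14/41, 0)

Set up U = [u_1 | ... | u_2] ∈ R^(4×2). The projector onto W = col(U) is P = U (U^T U)^(-1) U^T.
Compute U^T U =
  [9, 7]
  [7, 10],
and U^T v = (-7, -9).
Solve U^T U · c = U^T v for the coefficients: c = (-7/41, -32/41). The projection is proj_W(v) = U c.
Check: (v - proj_W(v)) · u_1 = 0  (should be 0).
Check: (v - proj_W(v)) · u_2 = 0  (should be 0).
Result: proj_W(v) = (-110/41, -39/41, -14/41, 0).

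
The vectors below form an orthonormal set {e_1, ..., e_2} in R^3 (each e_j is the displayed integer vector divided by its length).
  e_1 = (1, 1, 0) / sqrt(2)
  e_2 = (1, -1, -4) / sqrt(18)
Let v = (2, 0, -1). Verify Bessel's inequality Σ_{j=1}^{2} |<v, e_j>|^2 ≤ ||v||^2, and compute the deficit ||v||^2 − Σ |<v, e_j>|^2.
Σ |<v, e_j>|^2 = 4; ||v||^2 = 5; deficit = 1

Write each e_j = u_j / sqrt(<u_j, u_j>) where u_j is the displayed integer vector. Then <v, e_j> = <v, u_j> / sqrt(<u_j, u_j>), so |<v, e_j>|^2 = <v, u_j>^2 / <u_j, u_j>.
Coefficients: <v, e_1> = 2/sqrt(2), <v, e_2> = 6/sqrt(18).
Square and sum: Σ |<v, e_j>|^2 = 4.
Compute ||v||^2 = v·v = 5.
Deficit = 5 − 4 = 1 ≥ 0, confirming Bessel's inequality. (The deficit equals ||v − Σ <v,e_j> e_j||^2, the squared distance from v to span{e_j}.)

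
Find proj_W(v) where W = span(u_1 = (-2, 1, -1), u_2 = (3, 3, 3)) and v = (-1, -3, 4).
proj_W(v) = (10/7, -25/14, 5/14)

Set up U = [u_1 | ... | u_2] ∈ R^(3×2). The projector onto W = col(U) is P = U (U^T U)^(-1) U^T.
Compute U^T U =
  [6, -6]
  [-6, 27],
and U^T v = (-5, 0).
Solve U^T U · c = U^T v for the coefficients: c = (-15/14, -5/21). The projection is proj_W(v) = U c.
Check: (v - proj_W(v)) · u_1 = 0  (should be 0).
Check: (v - proj_W(v)) · u_2 = 0  (should be 0).
Result: proj_W(v) = (10/7, -25/14, 5/14).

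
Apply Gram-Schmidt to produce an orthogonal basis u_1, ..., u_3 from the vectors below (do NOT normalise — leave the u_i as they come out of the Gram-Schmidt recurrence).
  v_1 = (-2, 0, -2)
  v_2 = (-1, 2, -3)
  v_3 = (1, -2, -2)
Orthogonal basis:
  u_1 = (-2, 0, -2)
  u_2 = (1, 2, -1)
  u_3 = (5/3, -5/3, -5/3)

Apply the Gram-Schmidt recurrence
  u_1 = v_1
  u_i = v_i − Σ_{j<i} ((v_i · u_j) / (u_j · u_j)) · u_j.

Step by step this gives:
  u_1 = (-2, 0, -2)
  u_2 = (1, 2, -1)
  u_3 = (5/3, -5/3, -5/3)

Orthogonality check:
  u_2 · u_1 = 0 (should be 0)
  u_3 · u_1 = 0 (should be 0)
  u_3 · u_2 = 0 (should be 0)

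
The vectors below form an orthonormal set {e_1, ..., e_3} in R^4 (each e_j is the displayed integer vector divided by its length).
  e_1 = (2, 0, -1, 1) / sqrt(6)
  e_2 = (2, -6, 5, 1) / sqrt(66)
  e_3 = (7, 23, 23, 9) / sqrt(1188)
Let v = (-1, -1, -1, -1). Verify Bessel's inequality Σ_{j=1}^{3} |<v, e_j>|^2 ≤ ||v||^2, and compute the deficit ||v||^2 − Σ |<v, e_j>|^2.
Σ |<v, e_j>|^2 = 107/27; ||v||^2 = 4; deficit = 1/27

Write each e_j = u_j / sqrt(<u_j, u_j>) where u_j is the displayed integer vector. Then <v, e_j> = <v, u_j> / sqrt(<u_j, u_j>), so |<v, e_j>|^2 = <v, u_j>^2 / <u_j, u_j>.
Coefficients: <v, e_1> = -2/sqrt(6), <v, e_2> = -2/sqrt(66), <v, e_3> = -62/sqrt(1188).
Square and sum: Σ |<v, e_j>|^2 = 107/27.
Compute ||v||^2 = v·v = 4.
Deficit = 4 − 107/27 = 1/27 ≥ 0, confirming Bessel's inequality. (The deficit equals ||v − Σ <v,e_j> e_j||^2, the squared distance from v to span{e_j}.)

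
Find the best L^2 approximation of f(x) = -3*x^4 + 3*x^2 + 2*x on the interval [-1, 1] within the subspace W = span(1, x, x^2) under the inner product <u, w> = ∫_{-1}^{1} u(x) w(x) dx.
g(x) = 3*x^2/7 + 2*x + 9/35

The best approximation g ∈ W is the orthogonal projection of f onto W. Writing g = a_0 + a_1 x + a_2 x^2, the coefficients solve the normal equations G · a = b where
  G_{ij} = <φ_i, φ_j> and b_i = <f, φ_i>, with φ_0 = 1, φ_1 = x, φ_2 = x^2.
G =
  [2, 0, 2/3]
  [0, 2/3, 0]
  [2/3, 0, 2/5],
b = (4/5, 4/3, 12/35).
Solving gives a_0 = 9/35, a_1 = 2, a_2 = 3/7, so
  g(x) = 3*x^2/7 + 2*x + 9/35.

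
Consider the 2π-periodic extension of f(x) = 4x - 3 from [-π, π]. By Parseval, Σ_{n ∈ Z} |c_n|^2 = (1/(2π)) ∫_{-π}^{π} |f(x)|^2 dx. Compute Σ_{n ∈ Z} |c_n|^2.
Σ |c_n|^2 = 16π^2/3 + 9

Expand and integrate term by term over [-π, π]:
  ∫ (4x)^2 dx = 16·(2π^3/3); ∫ 2·4·(-3)·x dx = 0 (odd integrand); ∫ (-3)^2 dx = 9·2π.
So (1/(2π)) ∫_{-π}^{π} (4x - 3)^2 dx = 16π^2/3 + 9 = 16π^2/3 + 9.
Parseval ⇒ Σ |c_n|^2 = 16π^2/3 + 9.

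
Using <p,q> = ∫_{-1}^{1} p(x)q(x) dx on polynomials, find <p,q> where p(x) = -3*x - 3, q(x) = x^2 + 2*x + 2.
<p,q> = -18

Expand the product: p(x)·q(x) = -3*x^3 - 9*x^2 - 12*x - 6.
∫_{-1}^{1} of each monomial x^k gives [2/(k+1) if k even, 0 if k odd]. Integrating term-by-term (or equivalently evaluating the antiderivative F(x) = -3*x^4/4 - 3*x^3 - 6*x^2 - 6*x at the endpoints):
  F(1) − F(−1) = -63/4 − (9/4) = -18.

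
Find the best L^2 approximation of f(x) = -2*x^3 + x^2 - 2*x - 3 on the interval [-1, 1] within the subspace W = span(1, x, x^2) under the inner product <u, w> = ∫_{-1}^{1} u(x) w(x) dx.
g(x) = x^2 - 16*x/5 - 3

The best approximation g ∈ W is the orthogonal projection of f onto W. Writing g = a_0 + a_1 x + a_2 x^2, the coefficients solve the normal equations G · a = b where
  G_{ij} = <φ_i, φ_j> and b_i = <f, φ_i>, with φ_0 = 1, φ_1 = x, φ_2 = x^2.
G =
  [2, 0, 2/3]
  [0, 2/3, 0]
  [2/3, 0, 2/5],
b = (-16/3, -32/15, -8/5).
Solving gives a_0 = -3, a_1 = -16/5, a_2 = 1, so
  g(x) = x^2 - 16*x/5 - 3.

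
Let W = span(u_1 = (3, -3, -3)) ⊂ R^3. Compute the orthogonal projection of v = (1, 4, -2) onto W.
proj_W(v) = (-1/3, 1/3, 1/3)

Set up U = [u_1 | ... | u_1] ∈ R^(3×1). The projector onto W = col(U) is P = U (U^T U)^(-1) U^T.
Compute U^T U =
  [27],
and U^T v = (-3).
Solve U^T U · c = U^T v for the coefficients: c = (-1/9). The projection is proj_W(v) = U c.
Check: (v - proj_W(v)) · u_1 = 0  (should be 0).
Result: proj_W(v) = (-1/3, 1/3, 1/3).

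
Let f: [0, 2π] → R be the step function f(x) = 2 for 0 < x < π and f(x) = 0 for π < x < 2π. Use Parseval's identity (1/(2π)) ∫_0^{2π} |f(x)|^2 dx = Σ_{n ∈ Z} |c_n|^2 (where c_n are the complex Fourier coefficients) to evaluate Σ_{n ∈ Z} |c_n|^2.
Σ |c_n|^2 = 2

Parseval equates the L^2 energy of f (normalised by 1/(2π)) with the ℓ^2 sum of its Fourier coefficients: (1/(2π)) ∫_0^{2π} |f|^2 = Σ |c_n|^2.
Compute the left side: (1/(2π)) [∫_0^π 2^2 dx + ∫_π^{2π} 0^2 dx] = (1/(2π)) · (4π + 0π) = (4 + 0)/2 = 2.
So Σ_{n ∈ Z} |c_n|^2 = 2.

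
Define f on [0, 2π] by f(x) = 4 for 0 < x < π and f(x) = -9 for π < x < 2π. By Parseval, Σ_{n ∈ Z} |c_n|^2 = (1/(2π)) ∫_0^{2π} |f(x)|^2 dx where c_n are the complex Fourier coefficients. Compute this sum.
Σ |c_n|^2 = 97/2

Parseval equates the L^2 energy of f (normalised by 1/(2π)) with the ℓ^2 sum of its Fourier coefficients: (1/(2π)) ∫_0^{2π} |f|^2 = Σ |c_n|^2.
Compute the left side: (1/(2π)) [∫_0^π 4^2 dx + ∫_π^{2π} (-9)^2 dx] = (1/(2π)) · (16π + 81π) = (16 + 81)/2 = 97/2.
So Σ_{n ∈ Z} |c_n|^2 = 97/2.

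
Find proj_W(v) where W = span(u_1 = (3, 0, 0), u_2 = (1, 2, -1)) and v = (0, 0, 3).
proj_W(v) = (0, -6/5, 3/5)

Set up U = [u_1 | ... | u_2] ∈ R^(3×2). The projector onto W = col(U) is P = U (U^T U)^(-1) U^T.
Compute U^T U =
  [9, 3]
  [3, 6],
and U^T v = (0, -3).
Solve U^T U · c = U^T v for the coefficients: c = (1/5, -3/5). The projection is proj_W(v) = U c.
Check: (v - proj_W(v)) · u_1 = 0  (should be 0).
Check: (v - proj_W(v)) · u_2 = 0  (should be 0).
Result: proj_W(v) = (0, -6/5, 3/5).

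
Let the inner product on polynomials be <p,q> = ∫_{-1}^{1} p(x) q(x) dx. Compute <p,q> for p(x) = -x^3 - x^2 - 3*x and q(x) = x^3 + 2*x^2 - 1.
<p,q> = -34/21

Expand the product: p(x)·q(x) = -x^6 - 3*x^5 - 5*x^4 - 5*x^3 + x^2 + 3*x.
∫_{-1}^{1} of each monomial x^k gives [2/(k+1) if k even, 0 if k odd]. Integrating term-by-term (or equivalently evaluating the antiderivative F(x) = -x^7/7 - x^6/2 - x^5 - 5*x^4/4 + x^3/3 + 3*x^2/2 at the endpoints):
  F(1) − F(−1) = -89/84 − (47/84) = -34/21.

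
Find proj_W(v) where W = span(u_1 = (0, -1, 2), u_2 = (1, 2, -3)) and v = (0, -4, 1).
proj_W(v) = (-7/6, -5/3, 13/6)

Set up U = [u_1 | ... | u_2] ∈ R^(3×2). The projector onto W = col(U) is P = U (U^T U)^(-1) U^T.
Compute U^T U =
  [5, -8]
  [-8, 14],
and U^T v = (6, -11).
Solve U^T U · c = U^T v for the coefficients: c = (-2/3, -7/6). The projection is proj_W(v) = U c.
Check: (v - proj_W(v)) · u_1 = 0  (should be 0).
Check: (v - proj_W(v)) · u_2 = 0  (should be 0).
Result: proj_W(v) = (-7/6, -5/3, 13/6).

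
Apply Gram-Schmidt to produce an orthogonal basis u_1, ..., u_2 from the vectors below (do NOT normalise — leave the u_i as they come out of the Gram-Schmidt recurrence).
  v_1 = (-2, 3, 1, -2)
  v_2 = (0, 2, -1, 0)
Orthogonal basis:
  u_1 = (-2, 3, 1, -2)
  u_2 = (5/9, 7/6, -23/18, 5/9)

Apply the Gram-Schmidt recurrence
  u_1 = v_1
  u_i = v_i − Σ_{j<i} ((v_i · u_j) / (u_j · u_j)) · u_j.

Step by step this gives:
  u_1 = (-2, 3, 1, -2)
  u_2 = (5/9, 7/6, -23/18, 5/9)

Orthogonality check:
  u_2 · u_1 = 0 (should be 0)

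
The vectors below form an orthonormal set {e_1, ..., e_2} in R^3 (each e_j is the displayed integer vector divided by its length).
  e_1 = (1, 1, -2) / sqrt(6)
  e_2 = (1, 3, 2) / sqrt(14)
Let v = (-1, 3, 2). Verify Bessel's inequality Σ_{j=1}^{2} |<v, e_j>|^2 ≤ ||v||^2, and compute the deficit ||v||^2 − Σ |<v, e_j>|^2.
Σ |<v, e_j>|^2 = 230/21; ||v||^2 = 14; deficit = 64/21

Write each e_j = u_j / sqrt(<u_j, u_j>) where u_j is the displayed integer vector. Then <v, e_j> = <v, u_j> / sqrt(<u_j, u_j>), so |<v, e_j>|^2 = <v, u_j>^2 / <u_j, u_j>.
Coefficients: <v, e_1> = -2/sqrt(6), <v, e_2> = 12/sqrt(14).
Square and sum: Σ |<v, e_j>|^2 = 230/21.
Compute ||v||^2 = v·v = 14.
Deficit = 14 − 230/21 = 64/21 ≥ 0, confirming Bessel's inequality. (The deficit equals ||v − Σ <v,e_j> e_j||^2, the squared distance from v to span{e_j}.)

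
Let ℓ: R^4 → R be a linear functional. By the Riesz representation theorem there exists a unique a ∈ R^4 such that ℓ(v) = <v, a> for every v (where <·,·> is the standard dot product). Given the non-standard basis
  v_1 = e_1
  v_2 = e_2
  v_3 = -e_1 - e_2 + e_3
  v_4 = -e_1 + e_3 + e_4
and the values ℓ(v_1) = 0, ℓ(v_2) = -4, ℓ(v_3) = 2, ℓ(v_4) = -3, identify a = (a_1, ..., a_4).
a = (0, -4, -2, -1)

Write a = (a_1, ..., a_4) in the standard basis. For each basis vector v_i, ℓ(v_i) = <v_i, a> is a linear equation in the a_j's. Collect the n equations into a matrix system V a = ℓ, where row i of V is v_i (expressed in the standard basis). Since V is invertible (lower-triangular with 1s on the diagonal, up to permutation), solve by back-substitution:
  V =
[[1, 0, 0, 0],
 [0, 1, 0, 0],
 [-1, -1, 1, 0],
 [-1, 0, 1, 1]]
  V a = (0, -4, 2, -3)
Solving gives a = (0, -4, -2, -1).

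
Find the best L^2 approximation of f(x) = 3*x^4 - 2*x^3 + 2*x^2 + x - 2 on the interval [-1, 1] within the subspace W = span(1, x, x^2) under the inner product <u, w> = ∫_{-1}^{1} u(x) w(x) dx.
g(x) = 32*x^2/7 - x/5 - 79/35

The best approximation g ∈ W is the orthogonal projection of f onto W. Writing g = a_0 + a_1 x + a_2 x^2, the coefficients solve the normal equations G · a = b where
  G_{ij} = <φ_i, φ_j> and b_i = <f, φ_i>, with φ_0 = 1, φ_1 = x, φ_2 = x^2.
G =
  [2, 0, 2/3]
  [0, 2/3, 0]
  [2/3, 0, 2/5],
b = (-22/15, -2/15, 34/105).
Solving gives a_0 = -79/35, a_1 = -1/5, a_2 = 32/7, so
  g(x) = 32*x^2/7 - x/5 - 79/35.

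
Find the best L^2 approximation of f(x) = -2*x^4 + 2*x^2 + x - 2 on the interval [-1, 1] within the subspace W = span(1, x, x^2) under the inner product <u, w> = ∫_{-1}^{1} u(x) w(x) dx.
g(x) = 2*x^2/7 + x - 64/35

The best approximation g ∈ W is the orthogonal projection of f onto W. Writing g = a_0 + a_1 x + a_2 x^2, the coefficients solve the normal equations G · a = b where
  G_{ij} = <φ_i, φ_j> and b_i = <f, φ_i>, with φ_0 = 1, φ_1 = x, φ_2 = x^2.
G =
  [2, 0, 2/3]
  [0, 2/3, 0]
  [2/3, 0, 2/5],
b = (-52/15, 2/3, -116/105).
Solving gives a_0 = -64/35, a_1 = 1, a_2 = 2/7, so
  g(x) = 2*x^2/7 + x - 64/35.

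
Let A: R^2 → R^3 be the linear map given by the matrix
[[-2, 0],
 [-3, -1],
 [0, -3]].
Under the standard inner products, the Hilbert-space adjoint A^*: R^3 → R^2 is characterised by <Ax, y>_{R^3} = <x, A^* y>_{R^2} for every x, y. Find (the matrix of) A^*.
A^* = A^T =
[[-2, -3, 0],
 [0, -1, -3]]

For real matrices with standard dot products, the defining identity <Ax, y> = <x, A^* y> gives (Ax)^T y = x^T (A^*) y, i.e. x^T A^T y = x^T (A^*) y. Since this holds for all x, y, we must have A^* = A^T. Therefore
A^* =
[[-2, -3, 0],
 [0, -1, -3]].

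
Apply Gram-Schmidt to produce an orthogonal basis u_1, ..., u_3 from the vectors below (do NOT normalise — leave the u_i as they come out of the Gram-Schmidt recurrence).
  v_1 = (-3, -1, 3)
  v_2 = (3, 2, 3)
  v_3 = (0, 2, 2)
Orthogonal basis:
  u_1 = (-3, -1, 3)
  u_2 = (51/19, 36/19, 63/19)
  u_3 = (-15/23, 30/23, -5/23)

Apply the Gram-Schmidt recurrence
  u_1 = v_1
  u_i = v_i − Σ_{j<i} ((v_i · u_j) / (u_j · u_j)) · u_j.

Step by step this gives:
  u_1 = (-3, -1, 3)
  u_2 = (51/19, 36/19, 63/19)
  u_3 = (-15/23, 30/23, -5/23)

Orthogonality check:
  u_2 · u_1 = 0 (should be 0)
  u_3 · u_1 = 0 (should be 0)
  u_3 · u_2 = 0 (should be 0)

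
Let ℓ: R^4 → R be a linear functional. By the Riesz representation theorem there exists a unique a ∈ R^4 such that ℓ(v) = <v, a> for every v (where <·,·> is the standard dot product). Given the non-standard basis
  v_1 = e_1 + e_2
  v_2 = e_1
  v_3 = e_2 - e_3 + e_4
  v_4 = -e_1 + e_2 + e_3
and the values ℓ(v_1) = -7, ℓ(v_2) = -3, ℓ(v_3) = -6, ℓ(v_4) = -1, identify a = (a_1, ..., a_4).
a = (-3, -4, 0, -2)

Write a = (a_1, ..., a_4) in the standard basis. For each basis vector v_i, ℓ(v_i) = <v_i, a> is a linear equation in the a_j's. Collect the n equations into a matrix system V a = ℓ, where row i of V is v_i (expressed in the standard basis). Since V is invertible (lower-triangular with 1s on the diagonal, up to permutation), solve by back-substitution:
  V =
[[1, 1, 0, 0],
 [1, 0, 0, 0],
 [0, 1, -1, 1],
 [-1, 1, 1, 0]]
  V a = (-7, -3, -6, -1)
Solving gives a = (-3, -4, 0, -2).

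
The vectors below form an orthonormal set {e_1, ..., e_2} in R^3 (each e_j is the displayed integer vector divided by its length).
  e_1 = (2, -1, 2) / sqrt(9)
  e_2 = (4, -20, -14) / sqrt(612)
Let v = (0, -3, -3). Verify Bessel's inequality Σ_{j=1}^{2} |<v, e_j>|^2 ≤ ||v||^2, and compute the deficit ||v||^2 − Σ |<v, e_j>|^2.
Σ |<v, e_j>|^2 = 18; ||v||^2 = 18; deficit = 0

Write each e_j = u_j / sqrt(<u_j, u_j>) where u_j is the displayed integer vector. Then <v, e_j> = <v, u_j> / sqrt(<u_j, u_j>), so |<v, e_j>|^2 = <v, u_j>^2 / <u_j, u_j>.
Coefficients: <v, e_1> = -3/sqrt(9), <v, e_2> = 102/sqrt(612).
Square and sum: Σ |<v, e_j>|^2 = 18.
Compute ||v||^2 = v·v = 18.
Deficit = 18 − 18 = 0 ≥ 0, confirming Bessel's inequality. (The deficit equals ||v − Σ <v,e_j> e_j||^2, the squared distance from v to span{e_j}.)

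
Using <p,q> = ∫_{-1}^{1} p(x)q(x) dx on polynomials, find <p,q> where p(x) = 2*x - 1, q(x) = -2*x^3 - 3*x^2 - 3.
<p,q> = 32/5

Expand the product: p(x)·q(x) = -4*x^4 - 4*x^3 + 3*x^2 - 6*x + 3.
∫_{-1}^{1} of each monomial x^k gives [2/(k+1) if k even, 0 if k odd]. Integrating term-by-term (or equivalently evaluating the antiderivative F(x) = -4*x^5/5 - x^4 + x^3 - 3*x^2 + 3*x at the endpoints):
  F(1) − F(−1) = -4/5 − (-36/5) = 32/5.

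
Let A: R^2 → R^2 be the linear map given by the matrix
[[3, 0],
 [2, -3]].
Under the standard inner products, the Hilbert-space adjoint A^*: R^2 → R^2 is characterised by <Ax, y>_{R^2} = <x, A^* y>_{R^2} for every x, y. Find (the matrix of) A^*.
A^* = A^T =
[[3, 2],
 [0, -3]]

For real matrices with standard dot products, the defining identity <Ax, y> = <x, A^* y> gives (Ax)^T y = x^T (A^*) y, i.e. x^T A^T y = x^T (A^*) y. Since this holds for all x, y, we must have A^* = A^T. Therefore
A^* =
[[3, 2],
 [0, -3]].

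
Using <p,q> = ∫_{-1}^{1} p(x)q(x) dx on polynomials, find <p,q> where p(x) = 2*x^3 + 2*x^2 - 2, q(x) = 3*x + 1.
<p,q> = -4/15

Expand the product: p(x)·q(x) = 6*x^4 + 8*x^3 + 2*x^2 - 6*x - 2.
∫_{-1}^{1} of each monomial x^k gives [2/(k+1) if k even, 0 if k odd]. Integrating term-by-term (or equivalently evaluating the antiderivative F(x) = 6*x^5/5 + 2*x^4 + 2*x^3/3 - 3*x^2 - 2*x at the endpoints):
  F(1) − F(−1) = -17/15 − (-13/15) = -4/15.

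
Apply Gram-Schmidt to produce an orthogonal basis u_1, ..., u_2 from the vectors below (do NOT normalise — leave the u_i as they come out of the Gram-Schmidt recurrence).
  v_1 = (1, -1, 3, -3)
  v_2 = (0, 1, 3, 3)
Orthogonal basis:
  u_1 = (1, -1, 3, -3)
  u_2 = (1/20, 19/20, 63/20, 57/20)

Apply the Gram-Schmidt recurrence
  u_1 = v_1
  u_i = v_i − Σ_{j<i} ((v_i · u_j) / (u_j · u_j)) · u_j.

Step by step this gives:
  u_1 = (1, -1, 3, -3)
  u_2 = (1/20, 19/20, 63/20, 57/20)

Orthogonality check:
  u_2 · u_1 = 0 (should be 0)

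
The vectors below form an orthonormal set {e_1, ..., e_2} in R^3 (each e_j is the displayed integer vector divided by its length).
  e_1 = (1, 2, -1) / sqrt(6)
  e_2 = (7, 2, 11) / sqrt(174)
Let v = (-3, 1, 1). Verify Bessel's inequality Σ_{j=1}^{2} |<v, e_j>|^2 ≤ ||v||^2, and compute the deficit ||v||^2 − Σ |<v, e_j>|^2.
Σ |<v, e_j>|^2 = 30/29; ||v||^2 = 11; deficit = 289/29

Write each e_j = u_j / sqrt(<u_j, u_j>) where u_j is the displayed integer vector. Then <v, e_j> = <v, u_j> / sqrt(<u_j, u_j>), so |<v, e_j>|^2 = <v, u_j>^2 / <u_j, u_j>.
Coefficients: <v, e_1> = -2/sqrt(6), <v, e_2> = -8/sqrt(174).
Square and sum: Σ |<v, e_j>|^2 = 30/29.
Compute ||v||^2 = v·v = 11.
Deficit = 11 − 30/29 = 289/29 ≥ 0, confirming Bessel's inequality. (The deficit equals ||v − Σ <v,e_j> e_j||^2, the squared distance from v to span{e_j}.)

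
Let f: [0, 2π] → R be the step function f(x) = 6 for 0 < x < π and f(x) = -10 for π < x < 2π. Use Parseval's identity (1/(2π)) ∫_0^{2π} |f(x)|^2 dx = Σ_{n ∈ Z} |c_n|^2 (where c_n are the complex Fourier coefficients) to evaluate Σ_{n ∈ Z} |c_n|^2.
Σ |c_n|^2 = 68

Parseval equates the L^2 energy of f (normalised by 1/(2π)) with the ℓ^2 sum of its Fourier coefficients: (1/(2π)) ∫_0^{2π} |f|^2 = Σ |c_n|^2.
Compute the left side: (1/(2π)) [∫_0^π 6^2 dx + ∫_π^{2π} (-10)^2 dx] = (1/(2π)) · (36π + 100π) = (36 + 100)/2 = 68.
So Σ_{n ∈ Z} |c_n|^2 = 68.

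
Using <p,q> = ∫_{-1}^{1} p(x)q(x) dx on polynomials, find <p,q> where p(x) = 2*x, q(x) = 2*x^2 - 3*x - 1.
<p,q> = -4

Expand the product: p(x)·q(x) = 4*x^3 - 6*x^2 - 2*x.
∫_{-1}^{1} of each monomial x^k gives [2/(k+1) if k even, 0 if k odd]. Integrating term-by-term (or equivalently evaluating the antiderivative F(x) = x^4 - 2*x^3 - x^2 at the endpoints):
  F(1) − F(−1) = -2 − (2) = -4.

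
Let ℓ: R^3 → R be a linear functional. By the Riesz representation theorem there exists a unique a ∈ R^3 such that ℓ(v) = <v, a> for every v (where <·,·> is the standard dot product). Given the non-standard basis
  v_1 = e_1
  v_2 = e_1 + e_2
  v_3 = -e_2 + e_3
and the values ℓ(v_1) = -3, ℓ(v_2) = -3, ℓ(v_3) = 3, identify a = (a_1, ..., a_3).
a = (-3, 0, 3)

Write a = (a_1, ..., a_3) in the standard basis. For each basis vector v_i, ℓ(v_i) = <v_i, a> is a linear equation in the a_j's. Collect the n equations into a matrix system V a = ℓ, where row i of V is v_i (expressed in the standard basis). Since V is invertible (lower-triangular with 1s on the diagonal, up to permutation), solve by back-substitution:
  V =
[[1, 0, 0],
 [1, 1, 0],
 [0, -1, 1]]
  V a = (-3, -3, 3)
Solving gives a = (-3, 0, 3).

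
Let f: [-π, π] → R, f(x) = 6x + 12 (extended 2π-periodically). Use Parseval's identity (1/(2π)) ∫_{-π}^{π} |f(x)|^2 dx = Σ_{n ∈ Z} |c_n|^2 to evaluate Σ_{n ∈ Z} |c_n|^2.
Σ |c_n|^2 = 12π^2 + 144

Expand and integrate term by term over [-π, π]:
  ∫ (6x)^2 dx = 36·(2π^3/3); ∫ 2·6·(12)·x dx = 0 (odd integrand); ∫ 12^2 dx = 144·2π.
So (1/(2π)) ∫_{-π}^{π} (6x + 12)^2 dx = 36π^2/3 + 144 = 12π^2 + 144.
Parseval ⇒ Σ |c_n|^2 = 12π^2 + 144.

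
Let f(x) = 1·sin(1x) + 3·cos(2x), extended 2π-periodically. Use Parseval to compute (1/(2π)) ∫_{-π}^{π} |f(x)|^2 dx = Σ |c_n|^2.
Σ |c_n|^2 = 5

Expand |f|^2 and use orthogonality of {sin(nx), cos(mx)} on [-π, π]:
  ∫_{-π}^{π} sin(nx)^2 dx = π, ∫ cos(mx)^2 dx = π, and cross terms integrate to 0.
So ∫_{-π}^{π} f(x)^2 dx = 1^2 · π + 3^2 · π = (1 + 9)π.
Divide by 2π: (1 + 9)/2 = 5.
By Parseval, this equals Σ |c_n|^2.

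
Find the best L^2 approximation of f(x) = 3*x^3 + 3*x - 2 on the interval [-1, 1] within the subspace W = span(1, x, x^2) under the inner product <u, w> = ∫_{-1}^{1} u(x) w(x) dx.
g(x) = 24*x/5 - 2

The best approximation g ∈ W is the orthogonal projection of f onto W. Writing g = a_0 + a_1 x + a_2 x^2, the coefficients solve the normal equations G · a = b where
  G_{ij} = <φ_i, φ_j> and b_i = <f, φ_i>, with φ_0 = 1, φ_1 = x, φ_2 = x^2.
G =
  [2, 0, 2/3]
  [0, 2/3, 0]
  [2/3, 0, 2/5],
b = (-4, 16/5, -4/3).
Solving gives a_0 = -2, a_1 = 24/5, a_2 = 0, so
  g(x) = 24*x/5 - 2.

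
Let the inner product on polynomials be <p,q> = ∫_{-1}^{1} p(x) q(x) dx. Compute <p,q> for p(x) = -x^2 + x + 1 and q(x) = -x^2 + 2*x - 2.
<p,q> = -8/5

Expand the product: p(x)·q(x) = x^4 - 3*x^3 + 3*x^2 - 2.
∫_{-1}^{1} of each monomial x^k gives [2/(k+1) if k even, 0 if k odd]. Integrating term-by-term (or equivalently evaluating the antiderivative F(x) = x^5/5 - 3*x^4/4 + x^3 - 2*x at the endpoints):
  F(1) − F(−1) = -31/20 − (1/20) = -8/5.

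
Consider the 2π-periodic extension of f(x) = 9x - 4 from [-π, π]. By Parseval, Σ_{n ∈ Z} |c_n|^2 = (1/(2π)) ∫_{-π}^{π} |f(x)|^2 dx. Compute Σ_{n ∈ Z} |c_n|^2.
Σ |c_n|^2 = 27π^2 + 16

Expand and integrate term by term over [-π, π]:
  ∫ (9x)^2 dx = 81·(2π^3/3); ∫ 2·9·(-4)·x dx = 0 (odd integrand); ∫ (-4)^2 dx = 16·2π.
So (1/(2π)) ∫_{-π}^{π} (9x - 4)^2 dx = 81π^2/3 + 16 = 27π^2 + 16.
Parseval ⇒ Σ |c_n|^2 = 27π^2 + 16.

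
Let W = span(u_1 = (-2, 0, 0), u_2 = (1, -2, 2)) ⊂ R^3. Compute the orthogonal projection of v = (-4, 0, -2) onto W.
proj_W(v) = (-4, 1, -1)

Set up U = [u_1 | ... | u_2] ∈ R^(3×2). The projector onto W = col(U) is P = U (U^T U)^(-1) U^T.
Compute U^T U =
  [4, -2]
  [-2, 9],
and U^T v = (8, -8).
Solve U^T U · c = U^T v for the coefficients: c = (7/4, -1/2). The projection is proj_W(v) = U c.
Check: (v - proj_W(v)) · u_1 = 0  (should be 0).
Check: (v - proj_W(v)) · u_2 = 0  (should be 0).
Result: proj_W(v) = (-4, 1, -1).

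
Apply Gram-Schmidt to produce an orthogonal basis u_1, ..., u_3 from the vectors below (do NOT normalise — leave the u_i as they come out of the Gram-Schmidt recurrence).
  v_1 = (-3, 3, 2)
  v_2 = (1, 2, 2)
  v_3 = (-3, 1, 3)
Orthogonal basis:
  u_1 = (-3, 3, 2)
  u_2 = (43/22, 23/22, 15/11)
  u_3 = (-50/149, -200/149, 225/149)

Apply the Gram-Schmidt recurrence
  u_1 = v_1
  u_i = v_i − Σ_{j<i} ((v_i · u_j) / (u_j · u_j)) · u_j.

Step by step this gives:
  u_1 = (-3, 3, 2)
  u_2 = (43/22, 23/22, 15/11)
  u_3 = (-50/149, -200/149, 225/149)

Orthogonality check:
  u_2 · u_1 = 0 (should be 0)
  u_3 · u_1 = 0 (should be 0)
  u_3 · u_2 = 0 (should be 0)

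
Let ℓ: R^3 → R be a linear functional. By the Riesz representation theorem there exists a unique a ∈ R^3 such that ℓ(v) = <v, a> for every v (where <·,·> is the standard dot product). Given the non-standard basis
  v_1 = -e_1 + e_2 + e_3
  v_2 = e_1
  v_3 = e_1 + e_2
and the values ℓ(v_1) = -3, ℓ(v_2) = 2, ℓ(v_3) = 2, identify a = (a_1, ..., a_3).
a = (2, 0, -1)

Write a = (a_1, ..., a_3) in the standard basis. For each basis vector v_i, ℓ(v_i) = <v_i, a> is a linear equation in the a_j's. Collect the n equations into a matrix system V a = ℓ, where row i of V is v_i (expressed in the standard basis). Since V is invertible (lower-triangular with 1s on the diagonal, up to permutation), solve by back-substitution:
  V =
[[-1, 1, 1],
 [1, 0, 0],
 [1, 1, 0]]
  V a = (-3, 2, 2)
Solving gives a = (2, 0, -1).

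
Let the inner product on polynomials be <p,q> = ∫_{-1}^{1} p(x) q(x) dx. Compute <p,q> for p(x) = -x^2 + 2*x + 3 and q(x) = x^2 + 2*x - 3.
<p,q> = -176/15

Expand the product: p(x)·q(x) = -x^4 + 10*x^2 - 9.
∫_{-1}^{1} of each monomial x^k gives [2/(k+1) if k even, 0 if k odd]. Integrating term-by-term (or equivalently evaluating the antiderivative F(x) = -x^5/5 + 10*x^3/3 - 9*x at the endpoints):
  F(1) − F(−1) = -88/15 − (88/15) = -176/15.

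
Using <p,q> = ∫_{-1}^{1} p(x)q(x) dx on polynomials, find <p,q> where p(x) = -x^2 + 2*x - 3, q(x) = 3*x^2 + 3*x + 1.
<p,q> = -148/15

Expand the product: p(x)·q(x) = -3*x^4 + 3*x^3 - 4*x^2 - 7*x - 3.
∫_{-1}^{1} of each monomial x^k gives [2/(k+1) if k even, 0 if k odd]. Integrating term-by-term (or equivalently evaluating the antiderivative F(x) = -3*x^5/5 + 3*x^4/4 - 4*x^3/3 - 7*x^2/2 - 3*x at the endpoints):
  F(1) − F(−1) = -461/60 − (131/60) = -148/15.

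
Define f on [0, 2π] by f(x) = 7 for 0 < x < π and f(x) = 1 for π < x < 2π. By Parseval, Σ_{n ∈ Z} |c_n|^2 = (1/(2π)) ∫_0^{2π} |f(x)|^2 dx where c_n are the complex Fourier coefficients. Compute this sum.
Σ |c_n|^2 = 25

Parseval equates the L^2 energy of f (normalised by 1/(2π)) with the ℓ^2 sum of its Fourier coefficients: (1/(2π)) ∫_0^{2π} |f|^2 = Σ |c_n|^2.
Compute the left side: (1/(2π)) [∫_0^π 7^2 dx + ∫_π^{2π} 1^2 dx] = (1/(2π)) · (49π + 1π) = (49 + 1)/2 = 25.
So Σ_{n ∈ Z} |c_n|^2 = 25.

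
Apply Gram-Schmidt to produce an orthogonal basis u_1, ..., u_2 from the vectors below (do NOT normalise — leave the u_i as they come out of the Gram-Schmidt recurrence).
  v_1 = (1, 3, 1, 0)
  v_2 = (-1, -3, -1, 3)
Orthogonal basis:
  u_1 = (1, 3, 1, 0)
  u_2 = (0, 0, 0, 3)

Apply the Gram-Schmidt recurrence
  u_1 = v_1
  u_i = v_i − Σ_{j<i} ((v_i · u_j) / (u_j · u_j)) · u_j.

Step by step this gives:
  u_1 = (1, 3, 1, 0)
  u_2 = (0, 0, 0, 3)

Orthogonality check:
  u_2 · u_1 = 0 (should be 0)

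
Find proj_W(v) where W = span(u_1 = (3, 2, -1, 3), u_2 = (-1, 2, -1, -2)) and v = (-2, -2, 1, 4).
proj_W(v) = (147/214, -283/107, 283/214, 198/107)

Set up U = [u_1 | ... | u_2] ∈ R^(4×2). The projector onto W = col(U) is P = U (U^T U)^(-1) U^T.
Compute U^T U =
  [23, -4]
  [-4, 10],
and U^T v = (1, -11).
Solve U^T U · c = U^T v for the coefficients: c = (-17/107, -249/214). The projection is proj_W(v) = U c.
Check: (v - proj_W(v)) · u_1 = 0  (should be 0).
Check: (v - proj_W(v)) · u_2 = 0  (should be 0).
Result: proj_W(v) = (147/214, -283/107, 283/214, 198/107).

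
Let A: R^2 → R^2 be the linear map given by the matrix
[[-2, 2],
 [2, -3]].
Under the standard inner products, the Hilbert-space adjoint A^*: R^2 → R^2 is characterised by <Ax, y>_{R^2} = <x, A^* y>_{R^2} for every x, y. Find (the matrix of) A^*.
A^* = A^T =
[[-2, 2],
 [2, -3]]

For real matrices with standard dot products, the defining identity <Ax, y> = <x, A^* y> gives (Ax)^T y = x^T (A^*) y, i.e. x^T A^T y = x^T (A^*) y. Since this holds for all x, y, we must have A^* = A^T. Therefore
A^* =
[[-2, 2],
 [2, -3]].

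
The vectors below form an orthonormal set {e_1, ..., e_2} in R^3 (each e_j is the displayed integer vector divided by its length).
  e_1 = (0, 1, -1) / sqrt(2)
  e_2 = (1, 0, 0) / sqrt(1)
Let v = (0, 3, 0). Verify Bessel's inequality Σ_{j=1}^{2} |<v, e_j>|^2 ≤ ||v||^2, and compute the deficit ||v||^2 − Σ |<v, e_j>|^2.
Σ |<v, e_j>|^2 = 9/2; ||v||^2 = 9; deficit = 9/2

Write each e_j = u_j / sqrt(<u_j, u_j>) where u_j is the displayed integer vector. Then <v, e_j> = <v, u_j> / sqrt(<u_j, u_j>), so |<v, e_j>|^2 = <v, u_j>^2 / <u_j, u_j>.
Coefficients: <v, e_1> = 3/sqrt(2), <v, e_2> = 0/sqrt(1).
Square and sum: Σ |<v, e_j>|^2 = 9/2.
Compute ||v||^2 = v·v = 9.
Deficit = 9 − 9/2 = 9/2 ≥ 0, confirming Bessel's inequality. (The deficit equals ||v − Σ <v,e_j> e_j||^2, the squared distance from v to span{e_j}.)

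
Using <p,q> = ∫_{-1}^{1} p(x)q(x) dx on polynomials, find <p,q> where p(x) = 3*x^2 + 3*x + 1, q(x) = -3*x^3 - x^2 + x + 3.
<p,q> = 128/15

Expand the product: p(x)·q(x) = -9*x^5 - 12*x^4 - 3*x^3 + 11*x^2 + 10*x + 3.
∫_{-1}^{1} of each monomial x^k gives [2/(k+1) if k even, 0 if k odd]. Integrating term-by-term (or equivalently evaluating the antiderivative F(x) = -3*x^6/2 - 12*x^5/5 - 3*x^4/4 + 11*x^3/3 + 5*x^2 + 3*x at the endpoints):
  F(1) − F(−1) = 421/60 − (-91/60) = 128/15.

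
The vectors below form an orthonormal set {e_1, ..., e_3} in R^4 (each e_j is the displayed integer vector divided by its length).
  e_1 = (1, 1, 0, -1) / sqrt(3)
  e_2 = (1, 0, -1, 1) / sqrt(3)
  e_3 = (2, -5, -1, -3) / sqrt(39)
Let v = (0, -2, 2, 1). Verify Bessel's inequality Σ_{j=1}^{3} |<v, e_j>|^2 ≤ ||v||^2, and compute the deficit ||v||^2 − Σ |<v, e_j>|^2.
Σ |<v, e_j>|^2 = 155/39; ||v||^2 = 9; deficit = 196/39

Write each e_j = u_j / sqrt(<u_j, u_j>) where u_j is the displayed integer vector. Then <v, e_j> = <v, u_j> / sqrt(<u_j, u_j>), so |<v, e_j>|^2 = <v, u_j>^2 / <u_j, u_j>.
Coefficients: <v, e_1> = -3/sqrt(3), <v, e_2> = -1/sqrt(3), <v, e_3> = 5/sqrt(39).
Square and sum: Σ |<v, e_j>|^2 = 155/39.
Compute ||v||^2 = v·v = 9.
Deficit = 9 − 155/39 = 196/39 ≥ 0, confirming Bessel's inequality. (The deficit equals ||v − Σ <v,e_j> e_j||^2, the squared distance from v to span{e_j}.)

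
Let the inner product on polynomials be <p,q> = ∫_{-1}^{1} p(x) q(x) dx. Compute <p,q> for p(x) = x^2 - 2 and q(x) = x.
<p,q> = 0

Expand the product: p(x)·q(x) = x^3 - 2*x.
∫_{-1}^{1} of each monomial x^k gives [2/(k+1) if k even, 0 if k odd]. Integrating term-by-term (or equivalently evaluating the antiderivative F(x) = x^4/4 - x^2 at the endpoints):
  F(1) − F(−1) = -3/4 − (-3/4) = 0.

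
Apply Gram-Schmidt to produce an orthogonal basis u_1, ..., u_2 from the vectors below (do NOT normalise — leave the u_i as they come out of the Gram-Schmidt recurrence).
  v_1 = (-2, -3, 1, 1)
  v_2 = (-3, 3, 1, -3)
Orthogonal basis:
  u_1 = (-2, -3, 1, 1)
  u_2 = (-11/3, 2, 4/3, -8/3)

Apply the Gram-Schmidt recurrence
  u_1 = v_1
  u_i = v_i − Σ_{j<i} ((v_i · u_j) / (u_j · u_j)) · u_j.

Step by step this gives:
  u_1 = (-2, -3, 1, 1)
  u_2 = (-11/3, 2, 4/3, -8/3)

Orthogonality check:
  u_2 · u_1 = 0 (should be 0)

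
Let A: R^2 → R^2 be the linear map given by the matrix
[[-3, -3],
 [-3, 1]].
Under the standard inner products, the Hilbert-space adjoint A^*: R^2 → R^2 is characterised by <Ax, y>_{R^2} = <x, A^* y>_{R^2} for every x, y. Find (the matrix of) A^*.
A^* = A^T =
[[-3, -3],
 [-3, 1]]

For real matrices with standard dot products, the defining identity <Ax, y> = <x, A^* y> gives (Ax)^T y = x^T (A^*) y, i.e. x^T A^T y = x^T (A^*) y. Since this holds for all x, y, we must have A^* = A^T. Therefore
A^* =
[[-3, -3],
 [-3, 1]].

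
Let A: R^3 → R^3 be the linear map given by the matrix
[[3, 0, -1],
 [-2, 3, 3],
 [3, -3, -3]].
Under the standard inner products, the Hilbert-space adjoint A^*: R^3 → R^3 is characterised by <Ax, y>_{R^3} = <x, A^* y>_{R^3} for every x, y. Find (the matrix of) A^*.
A^* = A^T =
[[3, -2, 3],
 [0, 3, -3],
 [-1, 3, -3]]

For real matrices with standard dot products, the defining identity <Ax, y> = <x, A^* y> gives (Ax)^T y = x^T (A^*) y, i.e. x^T A^T y = x^T (A^*) y. Since this holds for all x, y, we must have A^* = A^T. Therefore
A^* =
[[3, -2, 3],
 [0, 3, -3],
 [-1, 3, -3]].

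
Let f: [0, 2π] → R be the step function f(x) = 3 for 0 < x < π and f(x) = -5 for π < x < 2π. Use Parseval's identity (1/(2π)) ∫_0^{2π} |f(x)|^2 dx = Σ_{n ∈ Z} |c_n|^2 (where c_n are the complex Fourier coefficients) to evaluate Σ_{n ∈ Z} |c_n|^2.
Σ |c_n|^2 = 17

Parseval equates the L^2 energy of f (normalised by 1/(2π)) with the ℓ^2 sum of its Fourier coefficients: (1/(2π)) ∫_0^{2π} |f|^2 = Σ |c_n|^2.
Compute the left side: (1/(2π)) [∫_0^π 3^2 dx + ∫_π^{2π} (-5)^2 dx] = (1/(2π)) · (9π + 25π) = (9 + 25)/2 = 17.
So Σ_{n ∈ Z} |c_n|^2 = 17.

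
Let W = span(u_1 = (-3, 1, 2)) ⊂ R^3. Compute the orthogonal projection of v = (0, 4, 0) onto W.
proj_W(v) = (-6/7, 2/7, 4/7)

Set up U = [u_1 | ... | u_1] ∈ R^(3×1). The projector onto W = col(U) is P = U (U^T U)^(-1) U^T.
Compute U^T U =
  [14],
and U^T v = (4).
Solve U^T U · c = U^T v for the coefficients: c = (2/7). The projection is proj_W(v) = U c.
Check: (v - proj_W(v)) · u_1 = 0  (should be 0).
Result: proj_W(v) = (-6/7, 2/7, 4/7).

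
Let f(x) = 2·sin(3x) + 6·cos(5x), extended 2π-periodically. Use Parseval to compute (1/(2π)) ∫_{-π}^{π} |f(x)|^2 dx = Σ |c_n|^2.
Σ |c_n|^2 = 20

Expand |f|^2 and use orthogonality of {sin(nx), cos(mx)} on [-π, π]:
  ∫_{-π}^{π} sin(nx)^2 dx = π, ∫ cos(mx)^2 dx = π, and cross terms integrate to 0.
So ∫_{-π}^{π} f(x)^2 dx = 2^2 · π + 6^2 · π = (4 + 36)π.
Divide by 2π: (4 + 36)/2 = 20.
By Parseval, this equals Σ |c_n|^2.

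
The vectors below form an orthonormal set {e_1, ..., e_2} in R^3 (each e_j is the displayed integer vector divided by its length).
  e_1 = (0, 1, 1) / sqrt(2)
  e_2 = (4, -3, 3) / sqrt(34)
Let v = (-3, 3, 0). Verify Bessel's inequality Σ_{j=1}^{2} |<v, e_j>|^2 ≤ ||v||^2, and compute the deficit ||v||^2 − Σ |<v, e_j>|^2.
Σ |<v, e_j>|^2 = 297/17; ||v||^2 = 18; deficit = 9/17

Write each e_j = u_j / sqrt(<u_j, u_j>) where u_j is the displayed integer vector. Then <v, e_j> = <v, u_j> / sqrt(<u_j, u_j>), so |<v, e_j>|^2 = <v, u_j>^2 / <u_j, u_j>.
Coefficients: <v, e_1> = 3/sqrt(2), <v, e_2> = -21/sqrt(34).
Square and sum: Σ |<v, e_j>|^2 = 297/17.
Compute ||v||^2 = v·v = 18.
Deficit = 18 − 297/17 = 9/17 ≥ 0, confirming Bessel's inequality. (The deficit equals ||v − Σ <v,e_j> e_j||^2, the squared distance from v to span{e_j}.)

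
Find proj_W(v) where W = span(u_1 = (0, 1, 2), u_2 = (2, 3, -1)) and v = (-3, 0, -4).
proj_W(v) = (-4/69, -116/69, -218/69)

Set up U = [u_1 | ... | u_2] ∈ R^(3×2). The projector onto W = col(U) is P = U (U^T U)^(-1) U^T.
Compute U^T U =
  [5, 1]
  [1, 14],
and U^T v = (-8, -2).
Solve U^T U · c = U^T v for the coefficients: c = (-110/69, -2/69). The projection is proj_W(v) = U c.
Check: (v - proj_W(v)) · u_1 = 0  (should be 0).
Check: (v - proj_W(v)) · u_2 = 0  (should be 0).
Result: proj_W(v) = (-4/69, -116/69, -218/69).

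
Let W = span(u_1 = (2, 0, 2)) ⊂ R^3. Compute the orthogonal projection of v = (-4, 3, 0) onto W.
proj_W(v) = (-2, 0, -2)

Set up U = [u_1 | ... | u_1] ∈ R^(3×1). The projector onto W = col(U) is P = U (U^T U)^(-1) U^T.
Compute U^T U =
  [8],
and U^T v = (-8).
Solve U^T U · c = U^T v for the coefficients: c = (-1). The projection is proj_W(v) = U c.
Check: (v - proj_W(v)) · u_1 = 0  (should be 0).
Result: proj_W(v) = (-2, 0, -2).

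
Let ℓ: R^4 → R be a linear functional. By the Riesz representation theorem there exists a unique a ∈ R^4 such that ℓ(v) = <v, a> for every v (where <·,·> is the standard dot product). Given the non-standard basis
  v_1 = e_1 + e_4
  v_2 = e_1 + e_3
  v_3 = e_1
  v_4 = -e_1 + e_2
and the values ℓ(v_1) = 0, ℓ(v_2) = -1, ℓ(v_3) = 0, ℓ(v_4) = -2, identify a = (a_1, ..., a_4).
a = (0, -2, -1, 0)

Write a = (a_1, ..., a_4) in the standard basis. For each basis vector v_i, ℓ(v_i) = <v_i, a> is a linear equation in the a_j's. Collect the n equations into a matrix system V a = ℓ, where row i of V is v_i (expressed in the standard basis). Since V is invertible (lower-triangular with 1s on the diagonal, up to permutation), solve by back-substitution:
  V =
[[1, 0, 0, 1],
 [1, 0, 1, 0],
 [1, 0, 0, 0],
 [-1, 1, 0, 0]]
  V a = (0, -1, 0, -2)
Solving gives a = (0, -2, -1, 0).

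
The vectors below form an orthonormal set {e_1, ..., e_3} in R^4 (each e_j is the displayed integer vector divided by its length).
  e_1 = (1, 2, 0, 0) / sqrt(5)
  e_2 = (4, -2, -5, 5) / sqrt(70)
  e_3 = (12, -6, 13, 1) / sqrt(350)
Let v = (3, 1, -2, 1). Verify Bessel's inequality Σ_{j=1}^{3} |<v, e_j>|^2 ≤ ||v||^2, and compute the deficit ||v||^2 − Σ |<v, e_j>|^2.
Σ |<v, e_j>|^2 = 14; ||v||^2 = 15; deficit = 1

Write each e_j = u_j / sqrt(<u_j, u_j>) where u_j is the displayed integer vector. Then <v, e_j> = <v, u_j> / sqrt(<u_j, u_j>), so |<v, e_j>|^2 = <v, u_j>^2 / <u_j, u_j>.
Coefficients: <v, e_1> = 5/sqrt(5), <v, e_2> = 25/sqrt(70), <v, e_3> = 5/sqrt(350).
Square and sum: Σ |<v, e_j>|^2 = 14.
Compute ||v||^2 = v·v = 15.
Deficit = 15 − 14 = 1 ≥ 0, confirming Bessel's inequality. (The deficit equals ||v − Σ <v,e_j> e_j||^2, the squared distance from v to span{e_j}.)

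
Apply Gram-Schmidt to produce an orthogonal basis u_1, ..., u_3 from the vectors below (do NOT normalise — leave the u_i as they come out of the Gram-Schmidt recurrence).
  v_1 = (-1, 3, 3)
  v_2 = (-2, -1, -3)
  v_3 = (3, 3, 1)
Orthogonal basis:
  u_1 = (-1, 3, 3)
  u_2 = (-48/19, 11/19, -27/19)
  u_3 = (114/83, 171/83, -133/83)

Apply the Gram-Schmidt recurrence
  u_1 = v_1
  u_i = v_i − Σ_{j<i} ((v_i · u_j) / (u_j · u_j)) · u_j.

Step by step this gives:
  u_1 = (-1, 3, 3)
  u_2 = (-48/19, 11/19, -27/19)
  u_3 = (114/83, 171/83, -133/83)

Orthogonality check:
  u_2 · u_1 = 0 (should be 0)
  u_3 · u_1 = 0 (should be 0)
  u_3 · u_2 = 0 (should be 0)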